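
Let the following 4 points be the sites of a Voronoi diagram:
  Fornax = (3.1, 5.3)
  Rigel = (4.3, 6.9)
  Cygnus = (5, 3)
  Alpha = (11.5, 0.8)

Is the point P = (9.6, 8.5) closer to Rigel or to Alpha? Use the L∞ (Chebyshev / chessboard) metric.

d(P, Rigel) = max(5.3, 1.6) = 5.3
d(P, Alpha) = max(1.9, 7.7) = 7.7
5.3 < 7.7, so Rigel is closer.

Rigel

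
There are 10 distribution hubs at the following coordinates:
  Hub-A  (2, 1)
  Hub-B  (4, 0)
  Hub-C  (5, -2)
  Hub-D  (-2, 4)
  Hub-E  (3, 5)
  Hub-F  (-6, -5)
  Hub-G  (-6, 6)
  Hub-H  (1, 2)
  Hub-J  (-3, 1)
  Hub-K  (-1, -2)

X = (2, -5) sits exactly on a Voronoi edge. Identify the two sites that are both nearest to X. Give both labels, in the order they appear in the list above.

Hub-C and Hub-K

Squared distances from X to each site:
d²(X, Hub-A) = (2−2)² + (-5−1)² = 0 + 36 = 36
d²(X, Hub-B) = (2−4)² + (-5−0)² = 4 + 25 = 29
d²(X, Hub-C) = (2−5)² + (-5−(-2))² = 9 + 9 = 18
d²(X, Hub-D) = (2−(-2))² + (-5−4)² = 16 + 81 = 97
d²(X, Hub-E) = (2−3)² + (-5−5)² = 1 + 100 = 101
d²(X, Hub-F) = (2−(-6))² + (-5−(-5))² = 64 + 0 = 64
d²(X, Hub-G) = (2−(-6))² + (-5−6)² = 64 + 121 = 185
d²(X, Hub-H) = (2−1)² + (-5−2)² = 1 + 49 = 50
d²(X, Hub-J) = (2−(-3))² + (-5−1)² = 25 + 36 = 61
d²(X, Hub-K) = (2−(-1))² + (-5−(-2))² = 9 + 9 = 18
X is equidistant from Hub-C and Hub-K (both at squared distance 18), and every other site is strictly farther — so X lies on the Hub-C–Hub-K Voronoi edge.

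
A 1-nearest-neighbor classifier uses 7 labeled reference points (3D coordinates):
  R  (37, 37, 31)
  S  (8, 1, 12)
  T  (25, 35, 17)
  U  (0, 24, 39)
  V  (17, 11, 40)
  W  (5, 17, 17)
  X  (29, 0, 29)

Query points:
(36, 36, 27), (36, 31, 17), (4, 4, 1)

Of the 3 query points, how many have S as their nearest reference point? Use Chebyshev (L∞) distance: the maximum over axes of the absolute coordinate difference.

(36, 36, 27) — d to each: R:4, S:35, T:11, U:36, V:25, W:31, X:36 → nearest is R
(36, 31, 17) — d to each: R:14, S:30, T:11, U:36, V:23, W:31, X:31 → nearest is T
(4, 4, 1) — d to each: R:33, S:11, T:31, U:38, V:39, W:16, X:28 → nearest is S
1 of the 3 points has S as nearest.

1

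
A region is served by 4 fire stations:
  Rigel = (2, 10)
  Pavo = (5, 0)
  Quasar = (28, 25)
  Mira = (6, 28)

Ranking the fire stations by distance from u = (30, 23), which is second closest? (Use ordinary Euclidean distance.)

Since √ is increasing, it suffices to compare squared distances:
d²(u, Rigel) = (30−2)² + (23−10)² = 784 + 169 = 953
d²(u, Pavo) = (30−5)² + (23−0)² = 625 + 529 = 1154
d²(u, Quasar) = (30−28)² + (23−25)² = 4 + 4 = 8
d²(u, Mira) = (30−6)² + (23−28)² = 576 + 25 = 601
Sorted ascending: Quasar, Mira, Rigel, … — the second-nearest is Mira.

Mira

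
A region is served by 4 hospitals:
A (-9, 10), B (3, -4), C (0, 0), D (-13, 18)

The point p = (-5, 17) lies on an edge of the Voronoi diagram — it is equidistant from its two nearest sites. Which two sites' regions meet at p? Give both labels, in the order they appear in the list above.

A and D

Squared distances from p to each site:
|pA|² = (-5−(-9))² + (17−10)² = 16 + 49 = 65
|pB|² = (-5−3)² + (17−(-4))² = 64 + 441 = 505
|pC|² = (-5−0)² + (17−0)² = 25 + 289 = 314
|pD|² = (-5−(-13))² + (17−18)² = 64 + 1 = 65
p is equidistant from A and D (both at squared distance 65), and every other site is strictly farther — so p lies on the A–D Voronoi edge.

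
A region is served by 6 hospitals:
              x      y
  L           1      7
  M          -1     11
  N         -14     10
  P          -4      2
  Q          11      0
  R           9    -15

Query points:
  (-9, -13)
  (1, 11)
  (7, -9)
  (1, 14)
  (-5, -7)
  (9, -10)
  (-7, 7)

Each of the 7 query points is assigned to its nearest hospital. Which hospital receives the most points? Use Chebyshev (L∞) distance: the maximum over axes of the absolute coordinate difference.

(-9, -13) — d to each: L:20, M:24, N:23, P:15, Q:20, R:18 → nearest is P
(1, 11) — d to each: L:4, M:2, N:15, P:9, Q:11, R:26 → nearest is M
(7, -9) — d to each: L:16, M:20, N:21, P:11, Q:9, R:6 → nearest is R
(1, 14) — d to each: L:7, M:3, N:15, P:12, Q:14, R:29 → nearest is M
(-5, -7) — d to each: L:14, M:18, N:17, P:9, Q:16, R:14 → nearest is P
(9, -10) — d to each: L:17, M:21, N:23, P:13, Q:10, R:5 → nearest is R
(-7, 7) — d to each: L:8, M:6, N:7, P:5, Q:18, R:22 → nearest is P
Tally — M:2, P:3, R:2. P captures the most (3).

P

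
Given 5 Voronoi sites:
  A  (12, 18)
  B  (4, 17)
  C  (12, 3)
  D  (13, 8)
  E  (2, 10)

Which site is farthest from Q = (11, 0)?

Compare squared distances (the ordering matches that of the actual distances):
|QA|² = (11−12)² + (0−18)² = 1 + 324 = 325
|QB|² = (11−4)² + (0−17)² = 49 + 289 = 338
|QC|² = (11−12)² + (0−3)² = 1 + 9 = 10
|QD|² = (11−13)² + (0−8)² = 4 + 64 = 68
|QE|² = (11−2)² + (0−10)² = 81 + 100 = 181
The largest is to B.

B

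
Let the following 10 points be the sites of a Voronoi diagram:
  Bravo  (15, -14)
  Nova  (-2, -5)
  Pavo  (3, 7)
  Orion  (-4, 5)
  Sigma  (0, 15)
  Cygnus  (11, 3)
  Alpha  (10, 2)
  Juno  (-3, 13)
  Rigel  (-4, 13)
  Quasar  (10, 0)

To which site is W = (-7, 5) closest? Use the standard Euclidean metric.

Orion

Compare squared distances (the ordering matches that of the actual distances):
d²(W, Bravo) = 484 + 361 = 845
d²(W, Nova) = 25 + 100 = 125
d²(W, Pavo) = 100 + 4 = 104
d²(W, Orion) = 9 + 0 = 9
d²(W, Sigma) = 49 + 100 = 149
d²(W, Cygnus) = 324 + 4 = 328
d²(W, Alpha) = 289 + 9 = 298
d²(W, Juno) = 16 + 64 = 80
d²(W, Rigel) = 9 + 64 = 73
d²(W, Quasar) = 289 + 25 = 314
Minimum is at Orion.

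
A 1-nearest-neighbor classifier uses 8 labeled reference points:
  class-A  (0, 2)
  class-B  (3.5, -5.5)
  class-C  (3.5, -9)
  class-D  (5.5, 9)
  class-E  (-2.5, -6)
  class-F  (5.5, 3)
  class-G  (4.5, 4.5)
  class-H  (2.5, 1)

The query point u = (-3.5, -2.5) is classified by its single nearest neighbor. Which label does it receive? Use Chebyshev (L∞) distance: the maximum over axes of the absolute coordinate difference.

class-E

d(u, class-A) = max(3.5, 4.5) = 4.5
d(u, class-B) = max(7, 3) = 7
d(u, class-C) = max(7, 6.5) = 7
d(u, class-D) = max(9, 11.5) = 11.5
d(u, class-E) = max(1, 3.5) = 3.5
d(u, class-F) = max(9, 5.5) = 9
d(u, class-G) = max(8, 7) = 8
d(u, class-H) = max(6, 3.5) = 6
class-E is nearest.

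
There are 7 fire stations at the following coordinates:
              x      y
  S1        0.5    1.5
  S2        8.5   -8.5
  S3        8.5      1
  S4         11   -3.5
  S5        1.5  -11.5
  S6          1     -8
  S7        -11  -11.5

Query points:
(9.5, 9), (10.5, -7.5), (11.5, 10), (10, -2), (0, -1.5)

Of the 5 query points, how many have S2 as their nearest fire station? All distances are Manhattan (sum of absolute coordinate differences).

1

(9.5, 9) — d to each: S1:16.5, S2:18.5, S3:9, S4:14, S5:28.5, S6:25.5, S7:41 → nearest is S3
(10.5, -7.5) — d to each: S1:19, S2:3, S3:10.5, S4:4.5, S5:13, S6:10, S7:25.5 → nearest is S2
(11.5, 10) — d to each: S1:19.5, S2:21.5, S3:12, S4:14, S5:31.5, S6:28.5, S7:44 → nearest is S3
(10, -2) — d to each: S1:13, S2:8, S3:4.5, S4:2.5, S5:18, S6:15, S7:30.5 → nearest is S4
(0, -1.5) — d to each: S1:3.5, S2:15.5, S3:11, S4:13, S5:11.5, S6:7.5, S7:21 → nearest is S1
1 of the 5 points has S2 as nearest.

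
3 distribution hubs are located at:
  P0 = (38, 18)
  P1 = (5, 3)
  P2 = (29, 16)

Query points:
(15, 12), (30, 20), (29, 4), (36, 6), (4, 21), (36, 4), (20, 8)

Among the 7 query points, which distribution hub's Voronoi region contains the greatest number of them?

(15, 12) — d² to each: P0:565, P1:181, P2:212 → nearest is P1
(30, 20) — d² to each: P0:68, P1:914, P2:17 → nearest is P2
(29, 4) — d² to each: P0:277, P1:577, P2:144 → nearest is P2
(36, 6) — d² to each: P0:148, P1:970, P2:149 → nearest is P0
(4, 21) — d² to each: P0:1165, P1:325, P2:650 → nearest is P1
(36, 4) — d² to each: P0:200, P1:962, P2:193 → nearest is P2
(20, 8) — d² to each: P0:424, P1:250, P2:145 → nearest is P2
Tally — P0:1, P1:2, P2:4. P2 captures the most (4).

P2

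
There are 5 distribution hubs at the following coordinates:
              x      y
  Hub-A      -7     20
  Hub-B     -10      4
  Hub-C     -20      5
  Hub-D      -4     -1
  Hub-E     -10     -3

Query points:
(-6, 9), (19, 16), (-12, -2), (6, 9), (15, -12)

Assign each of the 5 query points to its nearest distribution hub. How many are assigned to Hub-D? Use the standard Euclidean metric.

2

(-6, 9) — d² to each: Hub-A:122, Hub-B:41, Hub-C:212, Hub-D:104, Hub-E:160 → nearest is Hub-B
(19, 16) — d² to each: Hub-A:692, Hub-B:985, Hub-C:1642, Hub-D:818, Hub-E:1202 → nearest is Hub-A
(-12, -2) — d² to each: Hub-A:509, Hub-B:40, Hub-C:113, Hub-D:65, Hub-E:5 → nearest is Hub-E
(6, 9) — d² to each: Hub-A:290, Hub-B:281, Hub-C:692, Hub-D:200, Hub-E:400 → nearest is Hub-D
(15, -12) — d² to each: Hub-A:1508, Hub-B:881, Hub-C:1514, Hub-D:482, Hub-E:706 → nearest is Hub-D
2 of the 5 points have Hub-D as nearest.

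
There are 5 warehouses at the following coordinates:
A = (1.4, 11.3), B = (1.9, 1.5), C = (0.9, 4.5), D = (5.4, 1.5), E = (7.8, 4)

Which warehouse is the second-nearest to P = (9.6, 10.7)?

A

Compare squared distances (the ordering matches that of the actual distances):
|PA|² = (9.6−1.4)² + (10.7−11.3)² = 67.24 + 0.36 = 67.6
|PB|² = (9.6−1.9)² + (10.7−1.5)² = 59.29 + 84.64 = 143.93
|PC|² = (9.6−0.9)² + (10.7−4.5)² = 75.69 + 38.44 = 114.13
|PD|² = (9.6−5.4)² + (10.7−1.5)² = 17.64 + 84.64 = 102.28
|PE|² = (9.6−7.8)² + (10.7−4)² = 3.24 + 44.89 = 48.13
Sorted ascending: E, A, D, … — the second-nearest is A.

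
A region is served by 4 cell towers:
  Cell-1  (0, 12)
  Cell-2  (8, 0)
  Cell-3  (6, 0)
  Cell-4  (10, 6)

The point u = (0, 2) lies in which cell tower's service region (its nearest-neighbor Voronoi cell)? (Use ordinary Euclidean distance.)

Cell-3

Since √ is increasing, it suffices to compare squared distances:
d²(u, Cell-1) = (0−0)² + (2−12)² = 0 + 100 = 100
d²(u, Cell-2) = (0−8)² + (2−0)² = 64 + 4 = 68
d²(u, Cell-3) = (0−6)² + (2−0)² = 36 + 4 = 40
d²(u, Cell-4) = (0−10)² + (2−6)² = 100 + 16 = 116
Cell-3 is nearest.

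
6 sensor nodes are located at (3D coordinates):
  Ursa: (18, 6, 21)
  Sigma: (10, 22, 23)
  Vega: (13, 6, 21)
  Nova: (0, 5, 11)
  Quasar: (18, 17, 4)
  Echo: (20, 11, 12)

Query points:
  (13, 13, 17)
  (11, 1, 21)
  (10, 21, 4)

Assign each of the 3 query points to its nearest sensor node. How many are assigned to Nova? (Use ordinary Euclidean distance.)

0

(13, 13, 17) — d² to each: Ursa:90, Sigma:126, Vega:65, Nova:269, Quasar:210, Echo:78 → nearest is Vega
(11, 1, 21) — d² to each: Ursa:74, Sigma:446, Vega:29, Nova:237, Quasar:594, Echo:262 → nearest is Vega
(10, 21, 4) — d² to each: Ursa:578, Sigma:362, Vega:523, Nova:405, Quasar:80, Echo:264 → nearest is Quasar
0 of the 3 points have Nova as nearest.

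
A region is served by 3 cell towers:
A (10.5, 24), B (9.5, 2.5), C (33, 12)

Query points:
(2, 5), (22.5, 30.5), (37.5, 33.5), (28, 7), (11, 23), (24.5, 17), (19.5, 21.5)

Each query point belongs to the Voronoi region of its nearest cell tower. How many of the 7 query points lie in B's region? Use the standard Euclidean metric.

1

(2, 5) — d² to each: A:433.25, B:62.5, C:1010 → nearest is B
(22.5, 30.5) — d² to each: A:186.25, B:953, C:452.5 → nearest is A
(37.5, 33.5) — d² to each: A:819.25, B:1745, C:482.5 → nearest is C
(28, 7) — d² to each: A:595.25, B:362.5, C:50 → nearest is C
(11, 23) — d² to each: A:1.25, B:422.5, C:605 → nearest is A
(24.5, 17) — d² to each: A:245, B:435.25, C:97.25 → nearest is C
(19.5, 21.5) — d² to each: A:87.25, B:461, C:272.5 → nearest is A
1 of the 7 points has B as nearest.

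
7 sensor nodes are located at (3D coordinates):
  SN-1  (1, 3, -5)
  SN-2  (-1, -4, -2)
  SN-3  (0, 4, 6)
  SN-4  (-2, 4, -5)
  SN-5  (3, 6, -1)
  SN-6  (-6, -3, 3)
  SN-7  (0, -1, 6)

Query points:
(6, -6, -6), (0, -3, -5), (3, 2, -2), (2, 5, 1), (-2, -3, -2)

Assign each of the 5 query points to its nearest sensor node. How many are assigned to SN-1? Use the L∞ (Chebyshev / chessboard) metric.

1

(6, -6, -6) — d to each: SN-1:9, SN-2:7, SN-3:12, SN-4:10, SN-5:12, SN-6:12, SN-7:12 → nearest is SN-2
(0, -3, -5) — d to each: SN-1:6, SN-2:3, SN-3:11, SN-4:7, SN-5:9, SN-6:8, SN-7:11 → nearest is SN-2
(3, 2, -2) — d to each: SN-1:3, SN-2:6, SN-3:8, SN-4:5, SN-5:4, SN-6:9, SN-7:8 → nearest is SN-1
(2, 5, 1) — d to each: SN-1:6, SN-2:9, SN-3:5, SN-4:6, SN-5:2, SN-6:8, SN-7:6 → nearest is SN-5
(-2, -3, -2) — d to each: SN-1:6, SN-2:1, SN-3:8, SN-4:7, SN-5:9, SN-6:5, SN-7:8 → nearest is SN-2
1 of the 5 points has SN-1 as nearest.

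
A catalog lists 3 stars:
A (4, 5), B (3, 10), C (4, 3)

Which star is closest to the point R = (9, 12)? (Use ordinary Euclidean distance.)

B

Squared Euclidean distances:
|RA|² = 25 + 49 = 74
|RB|² = 36 + 4 = 40
|RC|² = 25 + 81 = 106
B is nearest.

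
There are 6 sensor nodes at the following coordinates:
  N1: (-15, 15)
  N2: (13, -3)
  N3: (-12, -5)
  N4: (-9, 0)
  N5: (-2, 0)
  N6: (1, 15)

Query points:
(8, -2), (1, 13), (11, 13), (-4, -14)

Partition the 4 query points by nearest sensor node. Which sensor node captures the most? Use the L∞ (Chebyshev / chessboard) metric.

N6

(8, -2) — d to each: N1:23, N2:5, N3:20, N4:17, N5:10, N6:17 → nearest is N2
(1, 13) — d to each: N1:16, N2:16, N3:18, N4:13, N5:13, N6:2 → nearest is N6
(11, 13) — d to each: N1:26, N2:16, N3:23, N4:20, N5:13, N6:10 → nearest is N6
(-4, -14) — d to each: N1:29, N2:17, N3:9, N4:14, N5:14, N6:29 → nearest is N3
Tally — N2:1, N3:1, N6:2. N6 captures the most (2).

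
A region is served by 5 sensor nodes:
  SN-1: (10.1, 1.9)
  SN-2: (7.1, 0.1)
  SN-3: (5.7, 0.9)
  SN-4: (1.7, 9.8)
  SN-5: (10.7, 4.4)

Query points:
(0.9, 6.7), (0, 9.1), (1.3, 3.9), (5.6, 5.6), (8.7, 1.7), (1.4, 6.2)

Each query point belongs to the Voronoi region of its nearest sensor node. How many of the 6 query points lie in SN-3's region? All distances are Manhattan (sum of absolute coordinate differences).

1

(0.9, 6.7) — d to each: SN-1:14, SN-2:12.8, SN-3:10.6, SN-4:3.9, SN-5:12.1 → nearest is SN-4
(0, 9.1) — d to each: SN-1:17.3, SN-2:16.1, SN-3:13.9, SN-4:2.4, SN-5:15.4 → nearest is SN-4
(1.3, 3.9) — d to each: SN-1:10.8, SN-2:9.6, SN-3:7.4, SN-4:6.3, SN-5:9.9 → nearest is SN-4
(5.6, 5.6) — d to each: SN-1:8.2, SN-2:7, SN-3:4.8, SN-4:8.1, SN-5:6.3 → nearest is SN-3
(8.7, 1.7) — d to each: SN-1:1.6, SN-2:3.2, SN-3:3.8, SN-4:15.1, SN-5:4.7 → nearest is SN-1
(1.4, 6.2) — d to each: SN-1:13, SN-2:11.8, SN-3:9.6, SN-4:3.9, SN-5:11.1 → nearest is SN-4
1 of the 6 points has SN-3 as nearest.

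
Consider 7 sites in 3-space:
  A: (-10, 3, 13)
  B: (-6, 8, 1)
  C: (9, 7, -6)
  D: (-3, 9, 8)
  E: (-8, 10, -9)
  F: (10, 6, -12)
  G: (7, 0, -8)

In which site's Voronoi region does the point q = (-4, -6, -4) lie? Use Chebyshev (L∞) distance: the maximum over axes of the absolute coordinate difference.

d(q,A) = max(6, 9, 17) = 17
d(q,B) = max(2, 14, 5) = 14
d(q,C) = max(13, 13, 2) = 13
d(q,D) = max(1, 15, 12) = 15
d(q,E) = max(4, 16, 5) = 16
d(q,F) = max(14, 12, 8) = 14
d(q,G) = max(11, 6, 4) = 11
Minimum is at G.

G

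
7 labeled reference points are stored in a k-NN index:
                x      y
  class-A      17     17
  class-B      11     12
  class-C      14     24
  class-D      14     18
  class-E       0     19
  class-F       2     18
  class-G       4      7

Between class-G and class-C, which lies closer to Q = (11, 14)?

Compare squared distances:
d²(Q, class-G) = (11−4)² + (14−7)² = 49 + 49 = 98
d²(Q, class-C) = (11−14)² + (14−24)² = 9 + 100 = 109
98 < 109, so class-G is closer.

class-G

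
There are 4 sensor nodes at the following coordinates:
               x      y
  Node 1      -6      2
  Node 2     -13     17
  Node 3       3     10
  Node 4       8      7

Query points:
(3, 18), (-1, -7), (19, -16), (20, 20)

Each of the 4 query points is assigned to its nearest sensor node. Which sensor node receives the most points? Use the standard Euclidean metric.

Node 4

(3, 18) — d² to each: Node 1:337, Node 2:257, Node 3:64, Node 4:146 → nearest is Node 3
(-1, -7) — d² to each: Node 1:106, Node 2:720, Node 3:305, Node 4:277 → nearest is Node 1
(19, -16) — d² to each: Node 1:949, Node 2:2113, Node 3:932, Node 4:650 → nearest is Node 4
(20, 20) — d² to each: Node 1:1000, Node 2:1098, Node 3:389, Node 4:313 → nearest is Node 4
Tally — Node 1:1, Node 3:1, Node 4:2. Node 4 captures the most (2).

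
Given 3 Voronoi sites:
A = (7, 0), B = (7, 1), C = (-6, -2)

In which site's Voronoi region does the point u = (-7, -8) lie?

Squared Euclidean distances:
|uA|² = (-7−7)² + (-8−0)² = 196 + 64 = 260
|uB|² = (-7−7)² + (-8−1)² = 196 + 81 = 277
|uC|² = (-7−(-6))² + (-8−(-2))² = 1 + 36 = 37
C is nearest.

C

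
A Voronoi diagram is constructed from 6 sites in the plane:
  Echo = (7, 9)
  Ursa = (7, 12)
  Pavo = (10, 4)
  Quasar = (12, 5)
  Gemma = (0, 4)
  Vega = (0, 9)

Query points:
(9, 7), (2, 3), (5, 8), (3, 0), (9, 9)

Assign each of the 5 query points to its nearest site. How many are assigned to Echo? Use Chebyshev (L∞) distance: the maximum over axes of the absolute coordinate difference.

3

(9, 7) — d to each: Echo:2, Ursa:5, Pavo:3, Quasar:3, Gemma:9, Vega:9 → nearest is Echo
(2, 3) — d to each: Echo:6, Ursa:9, Pavo:8, Quasar:10, Gemma:2, Vega:6 → nearest is Gemma
(5, 8) — d to each: Echo:2, Ursa:4, Pavo:5, Quasar:7, Gemma:5, Vega:5 → nearest is Echo
(3, 0) — d to each: Echo:9, Ursa:12, Pavo:7, Quasar:9, Gemma:4, Vega:9 → nearest is Gemma
(9, 9) — d to each: Echo:2, Ursa:3, Pavo:5, Quasar:4, Gemma:9, Vega:9 → nearest is Echo
3 of the 5 points have Echo as nearest.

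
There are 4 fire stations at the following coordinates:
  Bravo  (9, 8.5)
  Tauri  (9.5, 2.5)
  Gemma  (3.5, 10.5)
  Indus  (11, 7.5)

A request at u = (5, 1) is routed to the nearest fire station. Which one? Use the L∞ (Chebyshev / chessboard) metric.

Tauri

d(u, Bravo) = max(4, 7.5) = 7.5
d(u, Tauri) = max(4.5, 1.5) = 4.5
d(u, Gemma) = max(1.5, 9.5) = 9.5
d(u, Indus) = max(6, 6.5) = 6.5
Minimum is at Tauri.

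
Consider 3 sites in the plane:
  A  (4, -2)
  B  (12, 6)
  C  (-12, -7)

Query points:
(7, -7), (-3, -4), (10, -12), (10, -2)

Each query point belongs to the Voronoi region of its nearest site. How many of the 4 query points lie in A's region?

4

(7, -7) — d² to each: A:34, B:194, C:361 → nearest is A
(-3, -4) — d² to each: A:53, B:325, C:90 → nearest is A
(10, -12) — d² to each: A:136, B:328, C:509 → nearest is A
(10, -2) — d² to each: A:36, B:68, C:509 → nearest is A
4 of the 4 points have A as nearest.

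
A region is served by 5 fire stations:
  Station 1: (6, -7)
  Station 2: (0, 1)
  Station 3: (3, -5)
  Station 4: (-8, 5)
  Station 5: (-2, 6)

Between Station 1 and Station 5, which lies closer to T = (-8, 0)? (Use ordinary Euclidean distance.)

Compare squared distances:
d²(T, Station 1) = (-8−6)² + (0−(-7))² = 196 + 49 = 245
d²(T, Station 5) = (-8−(-2))² + (0−6)² = 36 + 36 = 72
245 > 72, so Station 5 is closer.

Station 5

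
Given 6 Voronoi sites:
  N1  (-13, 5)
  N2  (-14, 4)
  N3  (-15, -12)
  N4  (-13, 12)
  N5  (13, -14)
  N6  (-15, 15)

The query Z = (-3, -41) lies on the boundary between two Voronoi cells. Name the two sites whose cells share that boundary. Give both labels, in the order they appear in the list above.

N3 and N5

Squared distances from Z to each site:
|ZN1|² = (-3−(-13))² + (-41−5)² = 100 + 2116 = 2216
|ZN2|² = (-3−(-14))² + (-41−4)² = 121 + 2025 = 2146
|ZN3|² = (-3−(-15))² + (-41−(-12))² = 144 + 841 = 985
|ZN4|² = (-3−(-13))² + (-41−12)² = 100 + 2809 = 2909
|ZN5|² = (-3−13)² + (-41−(-14))² = 256 + 729 = 985
|ZN6|² = (-3−(-15))² + (-41−15)² = 144 + 3136 = 3280
Z is equidistant from N3 and N5 (both at squared distance 985), and every other site is strictly farther — so Z lies on the N3–N5 Voronoi edge.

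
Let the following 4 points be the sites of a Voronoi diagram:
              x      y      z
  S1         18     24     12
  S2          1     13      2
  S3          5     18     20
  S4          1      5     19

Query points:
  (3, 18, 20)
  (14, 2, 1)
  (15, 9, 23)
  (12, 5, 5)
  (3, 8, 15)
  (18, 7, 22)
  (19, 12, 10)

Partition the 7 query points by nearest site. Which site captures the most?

(3, 18, 20) — d² to each: S1:325, S2:353, S3:4, S4:174 → nearest is S3
(14, 2, 1) — d² to each: S1:621, S2:291, S3:698, S4:502 → nearest is S2
(15, 9, 23) — d² to each: S1:355, S2:653, S3:190, S4:228 → nearest is S3
(12, 5, 5) — d² to each: S1:446, S2:194, S3:443, S4:317 → nearest is S2
(3, 8, 15) — d² to each: S1:490, S2:198, S3:129, S4:29 → nearest is S4
(18, 7, 22) — d² to each: S1:389, S2:725, S3:294, S4:302 → nearest is S3
(19, 12, 10) — d² to each: S1:149, S2:389, S3:332, S4:454 → nearest is S1
Tally — S1:1, S2:2, S3:3, S4:1. S3 captures the most (3).

S3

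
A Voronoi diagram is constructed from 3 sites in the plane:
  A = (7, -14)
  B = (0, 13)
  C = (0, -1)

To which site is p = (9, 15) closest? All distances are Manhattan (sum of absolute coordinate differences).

d(p,A) = |9−7| + |15−(-14)| = 2 + 29 = 31
d(p,B) = |9−0| + |15−13| = 9 + 2 = 11
d(p,C) = |9−0| + |15−(-1)| = 9 + 16 = 25
Minimum is at B.

B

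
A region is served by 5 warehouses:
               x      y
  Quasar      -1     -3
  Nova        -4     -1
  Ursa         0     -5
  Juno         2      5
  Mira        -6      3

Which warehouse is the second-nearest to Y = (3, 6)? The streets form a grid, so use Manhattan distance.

Mira

d(Y, Quasar) = |3−(-1)| + |6−(-3)| = 4 + 9 = 13
d(Y, Nova) = |3−(-4)| + |6−(-1)| = 7 + 7 = 14
d(Y, Ursa) = |3−0| + |6−(-5)| = 3 + 11 = 14
d(Y, Juno) = |3−2| + |6−5| = 1 + 1 = 2
d(Y, Mira) = |3−(-6)| + |6−3| = 9 + 3 = 12
Sorted ascending: Juno, Mira, Quasar, … — the second-nearest is Mira.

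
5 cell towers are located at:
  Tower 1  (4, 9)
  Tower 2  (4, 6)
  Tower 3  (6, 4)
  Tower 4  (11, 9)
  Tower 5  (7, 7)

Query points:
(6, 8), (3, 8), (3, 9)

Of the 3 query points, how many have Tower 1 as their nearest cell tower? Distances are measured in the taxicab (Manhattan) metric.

2

(6, 8) — d to each: Tower 1:3, Tower 2:4, Tower 3:4, Tower 4:6, Tower 5:2 → nearest is Tower 5
(3, 8) — d to each: Tower 1:2, Tower 2:3, Tower 3:7, Tower 4:9, Tower 5:5 → nearest is Tower 1
(3, 9) — d to each: Tower 1:1, Tower 2:4, Tower 3:8, Tower 4:8, Tower 5:6 → nearest is Tower 1
2 of the 3 points have Tower 1 as nearest.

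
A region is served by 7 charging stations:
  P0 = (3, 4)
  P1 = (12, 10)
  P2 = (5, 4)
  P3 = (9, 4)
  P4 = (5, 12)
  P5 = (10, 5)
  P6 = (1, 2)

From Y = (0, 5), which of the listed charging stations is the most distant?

P1

Compare squared distances (the ordering matches that of the actual distances):
|YP0|² = (0−3)² + (5−4)² = 9 + 1 = 10
|YP1|² = (0−12)² + (5−10)² = 144 + 25 = 169
|YP2|² = (0−5)² + (5−4)² = 25 + 1 = 26
|YP3|² = (0−9)² + (5−4)² = 81 + 1 = 82
|YP4|² = (0−5)² + (5−12)² = 25 + 49 = 74
|YP5|² = (0−10)² + (5−5)² = 100 + 0 = 100
|YP6|² = (0−1)² + (5−2)² = 1 + 9 = 10
The largest is to P1.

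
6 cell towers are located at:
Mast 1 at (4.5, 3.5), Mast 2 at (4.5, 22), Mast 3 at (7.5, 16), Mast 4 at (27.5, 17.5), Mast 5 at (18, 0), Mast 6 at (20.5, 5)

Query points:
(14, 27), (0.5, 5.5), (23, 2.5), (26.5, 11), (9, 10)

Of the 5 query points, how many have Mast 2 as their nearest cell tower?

(14, 27) — d² to each: Mast 1:642.5, Mast 2:115.25, Mast 3:163.25, Mast 4:272.5, Mast 5:745, Mast 6:526.25 → nearest is Mast 2
(0.5, 5.5) — d² to each: Mast 1:20, Mast 2:288.25, Mast 3:159.25, Mast 4:873, Mast 5:336.5, Mast 6:400.25 → nearest is Mast 1
(23, 2.5) — d² to each: Mast 1:343.25, Mast 2:722.5, Mast 3:422.5, Mast 4:245.25, Mast 5:31.25, Mast 6:12.5 → nearest is Mast 6
(26.5, 11) — d² to each: Mast 1:540.25, Mast 2:605, Mast 3:386, Mast 4:43.25, Mast 5:193.25, Mast 6:72 → nearest is Mast 4
(9, 10) — d² to each: Mast 1:62.5, Mast 2:164.25, Mast 3:38.25, Mast 4:398.5, Mast 5:181, Mast 6:157.25 → nearest is Mast 3
1 of the 5 points has Mast 2 as nearest.

1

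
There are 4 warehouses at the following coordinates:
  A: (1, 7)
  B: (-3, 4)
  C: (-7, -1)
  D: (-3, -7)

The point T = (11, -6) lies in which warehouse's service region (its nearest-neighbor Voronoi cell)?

Compare squared distances (the ordering matches that of the actual distances):
|TA|² = (11−1)² + (-6−7)² = 100 + 169 = 269
|TB|² = (11−(-3))² + (-6−4)² = 196 + 100 = 296
|TC|² = (11−(-7))² + (-6−(-1))² = 324 + 25 = 349
|TD|² = (11−(-3))² + (-6−(-7))² = 196 + 1 = 197
D is nearest.

D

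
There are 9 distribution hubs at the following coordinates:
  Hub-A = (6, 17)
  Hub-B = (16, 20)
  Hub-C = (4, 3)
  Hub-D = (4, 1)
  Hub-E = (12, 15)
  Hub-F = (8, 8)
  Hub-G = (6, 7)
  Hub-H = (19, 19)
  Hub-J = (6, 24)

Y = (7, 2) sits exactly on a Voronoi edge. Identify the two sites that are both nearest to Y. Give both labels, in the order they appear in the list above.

Hub-C and Hub-D

Squared distances from Y to each site:
d²(Y, Hub-A) = 1 + 225 = 226
d²(Y, Hub-B) = 81 + 324 = 405
d²(Y, Hub-C) = 9 + 1 = 10
d²(Y, Hub-D) = 9 + 1 = 10
d²(Y, Hub-E) = 25 + 169 = 194
d²(Y, Hub-F) = 1 + 36 = 37
d²(Y, Hub-G) = 1 + 25 = 26
d²(Y, Hub-H) = 144 + 289 = 433
d²(Y, Hub-J) = 1 + 484 = 485
Y is equidistant from Hub-C and Hub-D (both at squared distance 10), and every other site is strictly farther — so Y lies on the Hub-C–Hub-D Voronoi edge.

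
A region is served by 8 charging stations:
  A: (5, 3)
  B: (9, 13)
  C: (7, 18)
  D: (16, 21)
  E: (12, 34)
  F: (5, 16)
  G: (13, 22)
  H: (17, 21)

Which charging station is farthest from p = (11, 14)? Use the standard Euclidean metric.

E

Compare squared distances (the ordering matches that of the actual distances):
|pA|² = (11−5)² + (14−3)² = 36 + 121 = 157
|pB|² = (11−9)² + (14−13)² = 4 + 1 = 5
|pC|² = (11−7)² + (14−18)² = 16 + 16 = 32
|pD|² = (11−16)² + (14−21)² = 25 + 49 = 74
|pE|² = (11−12)² + (14−34)² = 1 + 400 = 401
|pF|² = (11−5)² + (14−16)² = 36 + 4 = 40
|pG|² = (11−13)² + (14−22)² = 4 + 64 = 68
|pH|² = (11−17)² + (14−21)² = 36 + 49 = 85
The largest is to E.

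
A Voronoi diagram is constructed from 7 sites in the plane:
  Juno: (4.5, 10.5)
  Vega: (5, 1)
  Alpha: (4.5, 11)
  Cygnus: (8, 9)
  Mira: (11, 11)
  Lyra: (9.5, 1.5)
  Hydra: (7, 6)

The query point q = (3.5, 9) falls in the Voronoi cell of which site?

Squared Euclidean distances:
d²(q, Juno) = (3.5−4.5)² + (9−10.5)² = 1 + 2.25 = 3.25
d²(q, Vega) = (3.5−5)² + (9−1)² = 2.25 + 64 = 66.25
d²(q, Alpha) = (3.5−4.5)² + (9−11)² = 1 + 4 = 5
d²(q, Cygnus) = (3.5−8)² + (9−9)² = 20.25 + 0 = 20.25
d²(q, Mira) = (3.5−11)² + (9−11)² = 56.25 + 4 = 60.25
d²(q, Lyra) = (3.5−9.5)² + (9−1.5)² = 36 + 56.25 = 92.25
d²(q, Hydra) = (3.5−7)² + (9−6)² = 12.25 + 9 = 21.25
The smallest is to Juno, so q lies in the Voronoi region of Juno.

Juno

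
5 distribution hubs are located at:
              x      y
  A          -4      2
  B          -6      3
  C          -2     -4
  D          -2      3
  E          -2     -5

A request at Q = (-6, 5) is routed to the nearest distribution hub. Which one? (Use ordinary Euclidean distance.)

Squared Euclidean distances:
|QA|² = (-6−(-4))² + (5−2)² = 4 + 9 = 13
|QB|² = (-6−(-6))² + (5−3)² = 0 + 4 = 4
|QC|² = (-6−(-2))² + (5−(-4))² = 16 + 81 = 97
|QD|² = (-6−(-2))² + (5−3)² = 16 + 4 = 20
|QE|² = (-6−(-2))² + (5−(-5))² = 16 + 100 = 116
The smallest is to B, so Q lies in the Voronoi region of B.

B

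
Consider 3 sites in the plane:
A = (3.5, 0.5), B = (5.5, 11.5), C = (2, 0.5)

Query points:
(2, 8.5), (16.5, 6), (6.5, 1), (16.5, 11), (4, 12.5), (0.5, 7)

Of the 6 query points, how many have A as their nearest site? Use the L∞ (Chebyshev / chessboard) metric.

(2, 8.5) — d to each: A:8, B:3.5, C:8 → nearest is B
(16.5, 6) — d to each: A:13, B:11, C:14.5 → nearest is B
(6.5, 1) — d to each: A:3, B:10.5, C:4.5 → nearest is A
(16.5, 11) — d to each: A:13, B:11, C:14.5 → nearest is B
(4, 12.5) — d to each: A:12, B:1.5, C:12 → nearest is B
(0.5, 7) — d to each: A:6.5, B:5, C:6.5 → nearest is B
1 of the 6 points has A as nearest.

1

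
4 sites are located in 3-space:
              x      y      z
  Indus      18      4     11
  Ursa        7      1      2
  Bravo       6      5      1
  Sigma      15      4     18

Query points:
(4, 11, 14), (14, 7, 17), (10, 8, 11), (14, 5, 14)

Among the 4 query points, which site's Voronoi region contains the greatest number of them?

(4, 11, 14) — d² to each: Indus:254, Ursa:253, Bravo:209, Sigma:186 → nearest is Sigma
(14, 7, 17) — d² to each: Indus:61, Ursa:310, Bravo:324, Sigma:11 → nearest is Sigma
(10, 8, 11) — d² to each: Indus:80, Ursa:139, Bravo:125, Sigma:90 → nearest is Indus
(14, 5, 14) — d² to each: Indus:26, Ursa:209, Bravo:233, Sigma:18 → nearest is Sigma
Tally — Indus:1, Sigma:3. Sigma captures the most (3).

Sigma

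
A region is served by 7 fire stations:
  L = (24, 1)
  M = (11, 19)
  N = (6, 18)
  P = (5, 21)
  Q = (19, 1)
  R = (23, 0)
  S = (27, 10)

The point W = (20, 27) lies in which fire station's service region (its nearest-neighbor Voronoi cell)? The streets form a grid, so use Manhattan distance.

d(W,L) = |20−24| + |27−1| = 4 + 26 = 30
d(W,M) = |20−11| + |27−19| = 9 + 8 = 17
d(W,N) = |20−6| + |27−18| = 14 + 9 = 23
d(W,P) = |20−5| + |27−21| = 15 + 6 = 21
d(W,Q) = |20−19| + |27−1| = 1 + 26 = 27
d(W,R) = |20−23| + |27−0| = 3 + 27 = 30
d(W,S) = |20−27| + |27−10| = 7 + 17 = 24
M is nearest.

M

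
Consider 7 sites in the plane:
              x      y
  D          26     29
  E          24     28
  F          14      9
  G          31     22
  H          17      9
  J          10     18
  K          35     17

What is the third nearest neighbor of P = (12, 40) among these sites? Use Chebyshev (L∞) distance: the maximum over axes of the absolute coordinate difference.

G

d(P,D) = max(14, 11) = 14
d(P,E) = max(12, 12) = 12
d(P,F) = max(2, 31) = 31
d(P,G) = max(19, 18) = 19
d(P,H) = max(5, 31) = 31
d(P,J) = max(2, 22) = 22
d(P,K) = max(23, 23) = 23
Sorted ascending: E, D, G, J, … — the third-nearest is G.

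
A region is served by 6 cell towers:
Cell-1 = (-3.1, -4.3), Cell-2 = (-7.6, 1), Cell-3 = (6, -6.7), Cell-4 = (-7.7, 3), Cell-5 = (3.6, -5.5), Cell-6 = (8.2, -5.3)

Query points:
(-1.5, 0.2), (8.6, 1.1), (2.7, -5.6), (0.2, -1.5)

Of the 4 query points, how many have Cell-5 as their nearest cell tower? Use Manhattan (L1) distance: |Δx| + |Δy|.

(-1.5, 0.2) — d to each: Cell-1:6.1, Cell-2:6.9, Cell-3:14.4, Cell-4:9, Cell-5:10.8, Cell-6:15.2 → nearest is Cell-1
(8.6, 1.1) — d to each: Cell-1:17.1, Cell-2:16.3, Cell-3:10.4, Cell-4:18.2, Cell-5:11.6, Cell-6:6.8 → nearest is Cell-6
(2.7, -5.6) — d to each: Cell-1:7.1, Cell-2:16.9, Cell-3:4.4, Cell-4:19, Cell-5:1, Cell-6:5.8 → nearest is Cell-5
(0.2, -1.5) — d to each: Cell-1:6.1, Cell-2:10.3, Cell-3:11, Cell-4:12.4, Cell-5:7.4, Cell-6:11.8 → nearest is Cell-1
1 of the 4 points has Cell-5 as nearest.

1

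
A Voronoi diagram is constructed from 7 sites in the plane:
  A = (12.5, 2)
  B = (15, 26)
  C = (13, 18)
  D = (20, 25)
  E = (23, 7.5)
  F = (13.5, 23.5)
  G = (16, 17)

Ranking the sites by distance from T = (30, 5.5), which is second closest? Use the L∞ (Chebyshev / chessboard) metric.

G

d(T,A) = max(17.5, 3.5) = 17.5
d(T,B) = max(15, 20.5) = 20.5
d(T,C) = max(17, 12.5) = 17
d(T,D) = max(10, 19.5) = 19.5
d(T,E) = max(7, 2) = 7
d(T,F) = max(16.5, 18) = 18
d(T,G) = max(14, 11.5) = 14
Sorted ascending: E, G, C, … — the second-nearest is G.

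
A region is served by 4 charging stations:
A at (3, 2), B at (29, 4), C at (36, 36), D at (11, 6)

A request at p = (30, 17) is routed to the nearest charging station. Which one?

Compare squared distances (the ordering matches that of the actual distances):
|pA|² = (30−3)² + (17−2)² = 729 + 225 = 954
|pB|² = (30−29)² + (17−4)² = 1 + 169 = 170
|pC|² = (30−36)² + (17−36)² = 36 + 361 = 397
|pD|² = (30−11)² + (17−6)² = 361 + 121 = 482
B is nearest.

B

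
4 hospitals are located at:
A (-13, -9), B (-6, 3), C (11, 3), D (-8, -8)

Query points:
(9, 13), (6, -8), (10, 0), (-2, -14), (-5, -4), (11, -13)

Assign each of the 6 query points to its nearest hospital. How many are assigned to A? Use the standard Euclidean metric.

(9, 13) — d² to each: A:968, B:325, C:104, D:730 → nearest is C
(6, -8) — d² to each: A:362, B:265, C:146, D:196 → nearest is C
(10, 0) — d² to each: A:610, B:265, C:10, D:388 → nearest is C
(-2, -14) — d² to each: A:146, B:305, C:458, D:72 → nearest is D
(-5, -4) — d² to each: A:89, B:50, C:305, D:25 → nearest is D
(11, -13) — d² to each: A:592, B:545, C:256, D:386 → nearest is C
0 of the 6 points have A as nearest.

0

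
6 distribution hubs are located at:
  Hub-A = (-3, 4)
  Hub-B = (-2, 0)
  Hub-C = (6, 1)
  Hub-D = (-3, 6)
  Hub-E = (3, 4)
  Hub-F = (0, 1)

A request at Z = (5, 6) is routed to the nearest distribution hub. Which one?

Since √ is increasing, it suffices to compare squared distances:
d²(Z, Hub-A) = (5−(-3))² + (6−4)² = 64 + 4 = 68
d²(Z, Hub-B) = (5−(-2))² + (6−0)² = 49 + 36 = 85
d²(Z, Hub-C) = (5−6)² + (6−1)² = 1 + 25 = 26
d²(Z, Hub-D) = (5−(-3))² + (6−6)² = 64 + 0 = 64
d²(Z, Hub-E) = (5−3)² + (6−4)² = 4 + 4 = 8
d²(Z, Hub-F) = (5−0)² + (6−1)² = 25 + 25 = 50
Hub-E is nearest.

Hub-E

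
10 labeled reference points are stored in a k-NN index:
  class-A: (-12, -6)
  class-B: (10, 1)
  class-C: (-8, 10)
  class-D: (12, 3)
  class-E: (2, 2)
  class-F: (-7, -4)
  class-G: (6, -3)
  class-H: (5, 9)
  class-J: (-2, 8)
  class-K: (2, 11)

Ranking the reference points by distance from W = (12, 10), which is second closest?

Since √ is increasing, it suffices to compare squared distances:
d²(W, class-A) = 576 + 256 = 832
d²(W, class-B) = 4 + 81 = 85
d²(W, class-C) = 400 + 0 = 400
d²(W, class-D) = 0 + 49 = 49
d²(W, class-E) = 100 + 64 = 164
d²(W, class-F) = 361 + 196 = 557
d²(W, class-G) = 36 + 169 = 205
d²(W, class-H) = 49 + 1 = 50
d²(W, class-J) = 196 + 4 = 200
d²(W, class-K) = 100 + 1 = 101
Sorted ascending: class-D, class-H, class-B, … — the second-nearest is class-H.

class-H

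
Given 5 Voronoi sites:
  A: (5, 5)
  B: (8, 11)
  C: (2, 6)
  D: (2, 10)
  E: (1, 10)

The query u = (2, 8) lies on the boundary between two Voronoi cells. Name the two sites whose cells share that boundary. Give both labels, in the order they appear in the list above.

Squared distances from u to each site:
|uA|² = (2−5)² + (8−5)² = 9 + 9 = 18
|uB|² = (2−8)² + (8−11)² = 36 + 9 = 45
|uC|² = (2−2)² + (8−6)² = 0 + 4 = 4
|uD|² = (2−2)² + (8−10)² = 0 + 4 = 4
|uE|² = (2−1)² + (8−10)² = 1 + 4 = 5
u is equidistant from C and D (both at squared distance 4), and every other site is strictly farther — so u lies on the C–D Voronoi edge.

C and D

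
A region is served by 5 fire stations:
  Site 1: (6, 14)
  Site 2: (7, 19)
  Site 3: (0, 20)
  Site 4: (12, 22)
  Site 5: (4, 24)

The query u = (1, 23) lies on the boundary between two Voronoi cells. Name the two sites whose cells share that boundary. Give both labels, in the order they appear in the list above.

Site 3 and Site 5

Squared distances from u to each site:
d²(u, Site 1) = (1−6)² + (23−14)² = 25 + 81 = 106
d²(u, Site 2) = (1−7)² + (23−19)² = 36 + 16 = 52
d²(u, Site 3) = (1−0)² + (23−20)² = 1 + 9 = 10
d²(u, Site 4) = (1−12)² + (23−22)² = 121 + 1 = 122
d²(u, Site 5) = (1−4)² + (23−24)² = 9 + 1 = 10
u is equidistant from Site 3 and Site 5 (both at squared distance 10), and every other site is strictly farther — so u lies on the Site 3–Site 5 Voronoi edge.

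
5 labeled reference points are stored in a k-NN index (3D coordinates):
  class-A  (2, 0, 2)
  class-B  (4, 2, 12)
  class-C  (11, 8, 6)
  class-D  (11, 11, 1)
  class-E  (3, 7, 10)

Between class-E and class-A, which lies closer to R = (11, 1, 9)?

Compare squared distances:
d²(R, class-E) = (11−3)² + (1−7)² + (9−10)² = 64 + 36 + 1 = 101
d²(R, class-A) = (11−2)² + (1−0)² + (9−2)² = 81 + 1 + 49 = 131
101 < 131, so class-E is closer.

class-E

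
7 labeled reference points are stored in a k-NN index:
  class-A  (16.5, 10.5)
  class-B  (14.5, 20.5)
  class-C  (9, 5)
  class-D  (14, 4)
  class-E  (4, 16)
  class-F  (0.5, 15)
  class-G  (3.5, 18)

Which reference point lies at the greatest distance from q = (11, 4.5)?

Compare squared distances (the ordering matches that of the actual distances):
d²(q, class-A) = (11−16.5)² + (4.5−10.5)² = 30.25 + 36 = 66.25
d²(q, class-B) = (11−14.5)² + (4.5−20.5)² = 12.25 + 256 = 268.25
d²(q, class-C) = (11−9)² + (4.5−5)² = 4 + 0.25 = 4.25
d²(q, class-D) = (11−14)² + (4.5−4)² = 9 + 0.25 = 9.25
d²(q, class-E) = (11−4)² + (4.5−16)² = 49 + 132.25 = 181.25
d²(q, class-F) = (11−0.5)² + (4.5−15)² = 110.25 + 110.25 = 220.5
d²(q, class-G) = (11−3.5)² + (4.5−18)² = 56.25 + 182.25 = 238.5
The largest is to class-B.

class-B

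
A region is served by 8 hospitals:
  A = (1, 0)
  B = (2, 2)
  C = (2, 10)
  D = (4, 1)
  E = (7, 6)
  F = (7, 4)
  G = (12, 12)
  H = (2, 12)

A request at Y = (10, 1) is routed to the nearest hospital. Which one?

F

Compare squared distances (the ordering matches that of the actual distances):
|YA|² = (10−1)² + (1−0)² = 81 + 1 = 82
|YB|² = (10−2)² + (1−2)² = 64 + 1 = 65
|YC|² = (10−2)² + (1−10)² = 64 + 81 = 145
|YD|² = (10−4)² + (1−1)² = 36 + 0 = 36
|YE|² = (10−7)² + (1−6)² = 9 + 25 = 34
|YF|² = (10−7)² + (1−4)² = 9 + 9 = 18
|YG|² = (10−12)² + (1−12)² = 4 + 121 = 125
|YH|² = (10−2)² + (1−12)² = 64 + 121 = 185
Minimum is at F.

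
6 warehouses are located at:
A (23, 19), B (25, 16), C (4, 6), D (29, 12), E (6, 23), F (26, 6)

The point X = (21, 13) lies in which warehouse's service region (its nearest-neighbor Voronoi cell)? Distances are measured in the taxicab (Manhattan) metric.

d(X,A) = |21−23| + |13−19| = 2 + 6 = 8
d(X,B) = |21−25| + |13−16| = 4 + 3 = 7
d(X,C) = |21−4| + |13−6| = 17 + 7 = 24
d(X,D) = |21−29| + |13−12| = 8 + 1 = 9
d(X,E) = |21−6| + |13−23| = 15 + 10 = 25
d(X,F) = |21−26| + |13−6| = 5 + 7 = 12
B is nearest.

B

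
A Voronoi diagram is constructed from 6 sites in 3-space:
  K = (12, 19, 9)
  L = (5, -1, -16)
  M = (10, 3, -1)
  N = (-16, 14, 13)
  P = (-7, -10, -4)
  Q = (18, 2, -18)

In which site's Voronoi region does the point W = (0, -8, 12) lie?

Since √ is increasing, it suffices to compare squared distances:
|WK|² = (0−12)² + (-8−19)² + (12−9)² = 144 + 729 + 9 = 882
|WL|² = (0−5)² + (-8−(-1))² + (12−(-16))² = 25 + 49 + 784 = 858
|WM|² = (0−10)² + (-8−3)² + (12−(-1))² = 100 + 121 + 169 = 390
|WN|² = (0−(-16))² + (-8−14)² + (12−13)² = 256 + 484 + 1 = 741
|WP|² = (0−(-7))² + (-8−(-10))² + (12−(-4))² = 49 + 4 + 256 = 309
|WQ|² = (0−18)² + (-8−2)² + (12−(-18))² = 324 + 100 + 900 = 1324
Minimum is at P.

P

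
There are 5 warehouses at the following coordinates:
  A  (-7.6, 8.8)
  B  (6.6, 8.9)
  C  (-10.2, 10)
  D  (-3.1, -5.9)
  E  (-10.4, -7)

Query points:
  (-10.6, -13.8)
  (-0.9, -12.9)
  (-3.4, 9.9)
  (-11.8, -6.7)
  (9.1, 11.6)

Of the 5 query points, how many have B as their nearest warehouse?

(-10.6, -13.8) — d² to each: A:519.76, B:811.13, C:566.6, D:118.66, E:46.28 → nearest is E
(-0.9, -12.9) — d² to each: A:515.78, B:531.49, C:610.9, D:53.84, E:125.06 → nearest is D
(-3.4, 9.9) — d² to each: A:18.85, B:101, C:46.25, D:249.73, E:334.61 → nearest is A
(-11.8, -6.7) — d² to each: A:257.89, B:581.92, C:281.45, D:76.33, E:2.05 → nearest is E
(9.1, 11.6) — d² to each: A:286.73, B:13.54, C:375.05, D:455.09, E:726.21 → nearest is B
1 of the 5 points has B as nearest.

1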